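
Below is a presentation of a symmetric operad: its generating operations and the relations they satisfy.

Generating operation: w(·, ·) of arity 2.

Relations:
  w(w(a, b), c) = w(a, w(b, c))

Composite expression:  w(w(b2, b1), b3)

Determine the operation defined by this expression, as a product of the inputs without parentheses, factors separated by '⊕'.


b2 ⊕ b1 ⊕ b3

All parenthesizations of w agree; list the b-inputs left to right.
w(b2, b1) linearizes to b2 ⊕ b1
w(w(b2, b1), b3) linearizes to b2 ⊕ b1 ⊕ b3


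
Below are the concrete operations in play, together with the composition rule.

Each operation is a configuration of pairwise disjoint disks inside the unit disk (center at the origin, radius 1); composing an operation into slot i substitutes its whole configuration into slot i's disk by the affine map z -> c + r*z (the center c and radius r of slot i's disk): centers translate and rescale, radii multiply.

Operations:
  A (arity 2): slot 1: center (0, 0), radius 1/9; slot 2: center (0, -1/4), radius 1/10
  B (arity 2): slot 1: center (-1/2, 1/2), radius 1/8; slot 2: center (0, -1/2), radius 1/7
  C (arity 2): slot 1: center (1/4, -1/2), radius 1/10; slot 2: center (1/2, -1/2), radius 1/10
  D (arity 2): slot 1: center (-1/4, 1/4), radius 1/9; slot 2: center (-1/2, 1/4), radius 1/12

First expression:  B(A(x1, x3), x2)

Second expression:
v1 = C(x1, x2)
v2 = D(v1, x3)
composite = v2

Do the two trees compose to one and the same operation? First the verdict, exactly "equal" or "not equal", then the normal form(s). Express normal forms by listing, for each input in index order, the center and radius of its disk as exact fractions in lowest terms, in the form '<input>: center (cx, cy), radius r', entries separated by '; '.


not equal — first x1: center (-1/2, 1/2), radius 1/72; x2: center (0, -1/2), radius 1/7; x3: center (-1/2, 15/32), radius 1/80, second x1: center (-2/9, 7/36), radius 1/90; x2: center (-7/36, 7/36), radius 1/90; x3: center (-1/2, 1/4), radius 1/12


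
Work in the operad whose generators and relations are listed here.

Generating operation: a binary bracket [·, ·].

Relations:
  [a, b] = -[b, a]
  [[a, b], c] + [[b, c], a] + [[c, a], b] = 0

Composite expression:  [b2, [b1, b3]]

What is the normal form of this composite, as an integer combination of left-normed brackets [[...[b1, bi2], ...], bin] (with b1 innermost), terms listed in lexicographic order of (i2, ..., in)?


Antisymmetry and Jacobi reduce to b1-anchored left-normed brackets.
Composite bracket: [b2, [b1, b3]]
Applying ab - ba throughout gives 4 signed words (2^2 = 4).
Keep just the words that open with b1:
  b1b3b2 appears with sign -1, giving the term -[[b1, b3], b2]

-[[b1, b3], b2]


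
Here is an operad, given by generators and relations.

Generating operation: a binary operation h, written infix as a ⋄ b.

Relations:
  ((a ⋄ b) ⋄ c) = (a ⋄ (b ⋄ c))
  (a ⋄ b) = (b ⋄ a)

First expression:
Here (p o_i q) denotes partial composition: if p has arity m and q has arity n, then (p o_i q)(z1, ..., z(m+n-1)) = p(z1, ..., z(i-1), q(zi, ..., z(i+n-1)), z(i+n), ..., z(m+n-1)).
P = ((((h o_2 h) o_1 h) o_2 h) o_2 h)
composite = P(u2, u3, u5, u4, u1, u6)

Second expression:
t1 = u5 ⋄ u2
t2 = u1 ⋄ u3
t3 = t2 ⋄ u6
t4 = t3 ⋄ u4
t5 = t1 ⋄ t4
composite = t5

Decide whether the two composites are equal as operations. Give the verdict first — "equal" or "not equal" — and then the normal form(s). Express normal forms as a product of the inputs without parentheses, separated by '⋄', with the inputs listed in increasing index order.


The first expression, normalized: u1 ⋄ u2 ⋄ u3 ⋄ u4 ⋄ u5 ⋄ u6
The second expression, normalized: u1 ⋄ u2 ⋄ u3 ⋄ u4 ⋄ u5 ⋄ u6
The normal forms match — equal.

equal; both compose to u1 ⋄ u2 ⋄ u3 ⋄ u4 ⋄ u5 ⋄ u6


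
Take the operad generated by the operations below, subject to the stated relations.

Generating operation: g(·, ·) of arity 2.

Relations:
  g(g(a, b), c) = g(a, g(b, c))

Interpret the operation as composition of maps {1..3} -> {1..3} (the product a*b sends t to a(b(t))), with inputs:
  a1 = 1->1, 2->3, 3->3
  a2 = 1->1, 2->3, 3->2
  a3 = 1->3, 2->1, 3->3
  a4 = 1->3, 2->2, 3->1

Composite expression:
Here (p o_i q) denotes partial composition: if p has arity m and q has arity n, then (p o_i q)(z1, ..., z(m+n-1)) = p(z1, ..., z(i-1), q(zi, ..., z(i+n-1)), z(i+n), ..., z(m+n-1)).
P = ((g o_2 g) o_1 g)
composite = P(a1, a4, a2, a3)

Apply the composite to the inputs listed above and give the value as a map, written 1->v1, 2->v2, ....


1->3, 2->3, 3->3

g(a1, a4) = 1->3, 2->3, 3->1
g(a2, a3) = 1->2, 2->1, 3->2
g(g(a1, a4), g(a2, a3)) = 1->3, 2->3, 3->3


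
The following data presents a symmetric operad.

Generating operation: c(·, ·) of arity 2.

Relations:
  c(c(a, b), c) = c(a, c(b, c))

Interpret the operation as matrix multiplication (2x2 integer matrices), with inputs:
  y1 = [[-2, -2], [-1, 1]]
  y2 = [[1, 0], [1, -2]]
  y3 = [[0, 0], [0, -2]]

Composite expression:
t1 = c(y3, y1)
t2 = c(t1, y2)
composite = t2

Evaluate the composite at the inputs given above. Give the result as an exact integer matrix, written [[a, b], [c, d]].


c(y3, y1) = [[0, 0], [2, -2]]
c(c(y3, y1), y2) = [[0, 0], [0, 4]]

[[0, 0], [0, 4]]


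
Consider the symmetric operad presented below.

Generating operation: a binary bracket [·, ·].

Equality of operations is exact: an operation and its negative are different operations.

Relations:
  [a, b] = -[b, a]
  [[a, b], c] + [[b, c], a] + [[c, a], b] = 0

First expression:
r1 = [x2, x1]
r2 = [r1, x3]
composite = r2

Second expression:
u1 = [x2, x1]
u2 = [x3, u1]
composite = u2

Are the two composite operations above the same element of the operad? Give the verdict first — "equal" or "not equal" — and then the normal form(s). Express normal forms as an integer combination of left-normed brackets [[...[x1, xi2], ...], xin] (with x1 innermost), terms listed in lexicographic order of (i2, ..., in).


Reducing the first expression gives -[[x1, x2], x3]
Reducing the second expression gives [[x1, x2], x3]
They disagree, so not equal.

not equal; first: -[[x1, x2], x3]; second: [[x1, x2], x3]


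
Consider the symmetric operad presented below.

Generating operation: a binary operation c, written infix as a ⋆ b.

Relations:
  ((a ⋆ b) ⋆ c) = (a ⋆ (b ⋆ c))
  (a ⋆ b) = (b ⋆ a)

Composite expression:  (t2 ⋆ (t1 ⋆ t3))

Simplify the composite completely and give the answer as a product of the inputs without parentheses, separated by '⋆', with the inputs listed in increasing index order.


t1 ⋆ t2 ⋆ t3

Any arrangement under c is one operation, so sort the t-inputs.
(t1 ⋆ t3) linearizes to t1 ⋆ t3
(t2 ⋆ (t1 ⋆ t3)) linearizes to t2 ⋆ t1 ⋆ t3
sorting the factors by input index: t1 ⋆ t2 ⋆ t3


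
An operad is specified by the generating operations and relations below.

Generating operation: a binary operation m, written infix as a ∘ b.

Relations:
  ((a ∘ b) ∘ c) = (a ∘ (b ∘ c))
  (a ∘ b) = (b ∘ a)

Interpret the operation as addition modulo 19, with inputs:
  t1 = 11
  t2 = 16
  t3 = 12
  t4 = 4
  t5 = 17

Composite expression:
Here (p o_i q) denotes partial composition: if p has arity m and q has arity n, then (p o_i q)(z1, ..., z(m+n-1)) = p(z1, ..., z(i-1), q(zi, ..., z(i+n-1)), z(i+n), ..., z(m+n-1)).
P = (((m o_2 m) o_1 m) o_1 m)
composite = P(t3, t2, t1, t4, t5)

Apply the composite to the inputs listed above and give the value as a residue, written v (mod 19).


(t3 ∘ t2) = 9
((t3 ∘ t2) ∘ t1) = 1
(t4 ∘ t5) = 2
(((t3 ∘ t2) ∘ t1) ∘ (t4 ∘ t5)) = 3

3 (mod 19)


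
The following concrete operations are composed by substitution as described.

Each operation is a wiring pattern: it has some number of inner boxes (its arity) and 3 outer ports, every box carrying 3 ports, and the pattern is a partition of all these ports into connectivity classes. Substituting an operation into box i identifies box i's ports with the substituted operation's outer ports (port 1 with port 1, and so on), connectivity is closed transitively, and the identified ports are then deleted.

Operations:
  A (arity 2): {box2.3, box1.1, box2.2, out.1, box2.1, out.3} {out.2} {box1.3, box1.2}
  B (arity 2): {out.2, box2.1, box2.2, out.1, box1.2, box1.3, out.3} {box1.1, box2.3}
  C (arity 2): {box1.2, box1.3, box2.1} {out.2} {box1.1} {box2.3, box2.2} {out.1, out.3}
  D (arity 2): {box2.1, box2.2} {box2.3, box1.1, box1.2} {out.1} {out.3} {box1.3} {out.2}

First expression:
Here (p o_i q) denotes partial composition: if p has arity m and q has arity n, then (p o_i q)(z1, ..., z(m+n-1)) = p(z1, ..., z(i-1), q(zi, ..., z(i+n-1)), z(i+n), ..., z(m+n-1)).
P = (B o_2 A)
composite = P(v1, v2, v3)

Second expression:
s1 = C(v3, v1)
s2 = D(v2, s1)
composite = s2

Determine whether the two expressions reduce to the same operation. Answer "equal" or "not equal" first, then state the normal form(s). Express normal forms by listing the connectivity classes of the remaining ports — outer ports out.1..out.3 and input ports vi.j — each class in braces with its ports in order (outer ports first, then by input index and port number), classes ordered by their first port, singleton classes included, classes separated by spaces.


In normal form, the first expression is {out.1, out.2, out.3, v1.1, v1.2, v1.3, v2.1, v3.1, v3.2, v3.3} {v2.2, v2.3}
In normal form, the second expression is {out.1} {out.2} {out.3} {v1.1, v3.2, v3.3} {v1.2, v1.3} {v2.1, v2.2} {v2.3} {v3.1}
The forms do not match — not equal.

not equal: they reduce to {out.1, out.2, out.3, v1.1, v1.2, v1.3, v2.1, v3.1, v3.2, v3.3} {v2.2, v2.3} and {out.1} {out.2} {out.3} {v1.1, v3.2, v3.3} {v1.2, v1.3} {v2.1, v2.2} {v2.3} {v3.1}


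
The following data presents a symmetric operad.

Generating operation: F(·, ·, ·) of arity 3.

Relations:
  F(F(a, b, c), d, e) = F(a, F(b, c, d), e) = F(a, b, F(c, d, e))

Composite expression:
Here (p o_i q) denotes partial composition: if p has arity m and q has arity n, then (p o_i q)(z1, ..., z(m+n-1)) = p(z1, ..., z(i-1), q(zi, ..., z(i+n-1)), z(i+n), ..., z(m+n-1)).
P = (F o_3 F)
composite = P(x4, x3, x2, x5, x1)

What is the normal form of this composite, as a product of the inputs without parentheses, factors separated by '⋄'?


x4 ⋄ x3 ⋄ x2 ⋄ x5 ⋄ x1

Key point: F is associative — brackets drop, the x-order remains.
F(x2, x5, x1) collapses to x2 ⋄ x5 ⋄ x1
F(x4, x3, F(x2, x5, x1)) collapses to x4 ⋄ x3 ⋄ x2 ⋄ x5 ⋄ x1


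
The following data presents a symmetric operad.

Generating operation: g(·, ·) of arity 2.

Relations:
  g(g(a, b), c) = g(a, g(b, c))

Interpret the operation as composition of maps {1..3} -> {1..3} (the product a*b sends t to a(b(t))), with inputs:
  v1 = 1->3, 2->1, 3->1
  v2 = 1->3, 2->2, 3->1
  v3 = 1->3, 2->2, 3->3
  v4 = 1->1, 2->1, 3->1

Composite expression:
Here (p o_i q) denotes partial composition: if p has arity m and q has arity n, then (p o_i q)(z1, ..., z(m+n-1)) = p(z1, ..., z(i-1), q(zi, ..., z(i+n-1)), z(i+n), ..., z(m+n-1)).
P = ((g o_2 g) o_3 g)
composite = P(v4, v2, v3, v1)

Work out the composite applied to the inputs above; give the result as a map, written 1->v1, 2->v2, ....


1->1, 2->1, 3->1

g(v3, v1) = 1->3, 2->3, 3->3
g(v2, g(v3, v1)) = 1->1, 2->1, 3->1
g(v4, g(v2, g(v3, v1))) = 1->1, 2->1, 3->1


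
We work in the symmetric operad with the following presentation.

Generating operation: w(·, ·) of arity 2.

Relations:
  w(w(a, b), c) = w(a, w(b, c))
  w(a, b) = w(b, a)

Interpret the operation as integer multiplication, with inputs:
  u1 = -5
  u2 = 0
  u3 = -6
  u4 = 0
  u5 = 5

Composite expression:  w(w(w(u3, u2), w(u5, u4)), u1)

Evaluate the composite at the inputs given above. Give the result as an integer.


0

w(u3, u2) = 0
w(u5, u4) = 0
w(w(u3, u2), w(u5, u4)) = 0
w(w(w(u3, u2), w(u5, u4)), u1) = 0


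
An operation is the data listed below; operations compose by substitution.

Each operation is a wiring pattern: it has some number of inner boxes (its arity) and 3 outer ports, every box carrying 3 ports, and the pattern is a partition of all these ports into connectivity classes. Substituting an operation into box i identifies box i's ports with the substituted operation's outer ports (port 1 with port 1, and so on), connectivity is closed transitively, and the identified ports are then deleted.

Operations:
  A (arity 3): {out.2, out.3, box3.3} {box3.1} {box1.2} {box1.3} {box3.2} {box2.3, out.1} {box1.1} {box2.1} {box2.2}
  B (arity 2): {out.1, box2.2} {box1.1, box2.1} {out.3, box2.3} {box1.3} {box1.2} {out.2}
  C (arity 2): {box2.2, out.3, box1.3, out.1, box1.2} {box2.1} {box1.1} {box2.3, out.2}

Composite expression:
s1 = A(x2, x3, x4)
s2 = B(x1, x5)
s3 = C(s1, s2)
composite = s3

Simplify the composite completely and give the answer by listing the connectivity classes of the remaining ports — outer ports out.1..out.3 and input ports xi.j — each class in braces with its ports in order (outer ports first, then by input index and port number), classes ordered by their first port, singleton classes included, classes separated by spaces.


Reachability decides: close wires over C-identified ports.
the subtree at A composes to {out.1, x3.3} {out.2, out.3, x4.3} {x2.1} {x2.2} {x2.3} {x3.1} {x3.2} {x4.1} {x4.2} on (x2, x3, x4); out.j = own outer ports
the subtree at B composes to {out.1, x5.2} {out.2} {out.3, x5.3} {x1.1, x5.1} {x1.2} {x1.3} on (x1, x5); out.j = own outer ports
the subtree at C composes to {out.1, out.3, x4.3} {out.2, x5.3} {x1.1, x5.1} {x1.2} {x1.3} {x2.1} {x2.2} {x2.3} {x3.1} {x3.2} {x3.3} {x4.1} {x4.2} {x5.2} on (x2, x3, x4, x1, x5); out.j = own outer ports

{out.1, out.3, x4.3} {out.2, x5.3} {x1.1, x5.1} {x1.2} {x1.3} {x2.1} {x2.2} {x2.3} {x3.1} {x3.2} {x3.3} {x4.1} {x4.2} {x5.2}


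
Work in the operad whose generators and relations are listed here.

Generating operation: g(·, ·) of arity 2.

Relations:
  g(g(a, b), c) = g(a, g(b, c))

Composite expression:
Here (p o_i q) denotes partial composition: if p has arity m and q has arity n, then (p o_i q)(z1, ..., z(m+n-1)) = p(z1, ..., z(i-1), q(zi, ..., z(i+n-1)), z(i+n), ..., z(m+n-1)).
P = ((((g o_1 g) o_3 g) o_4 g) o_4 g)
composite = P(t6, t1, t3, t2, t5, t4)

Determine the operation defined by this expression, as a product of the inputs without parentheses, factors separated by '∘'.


t6 ∘ t1 ∘ t3 ∘ t2 ∘ t5 ∘ t4

Key point: g is associative — brackets drop, the t-order remains.
g(t6, t1) flattens to t6 ∘ t1
g(t2, t5) flattens to t2 ∘ t5
g(g(t2, t5), t4) flattens to t2 ∘ t5 ∘ t4
g(t3, g(g(t2, t5), t4)) flattens to t3 ∘ t2 ∘ t5 ∘ t4
g(g(t6, t1), g(t3, g(g(t2, t5), t4))) flattens to t6 ∘ t1 ∘ t3 ∘ t2 ∘ t5 ∘ t4


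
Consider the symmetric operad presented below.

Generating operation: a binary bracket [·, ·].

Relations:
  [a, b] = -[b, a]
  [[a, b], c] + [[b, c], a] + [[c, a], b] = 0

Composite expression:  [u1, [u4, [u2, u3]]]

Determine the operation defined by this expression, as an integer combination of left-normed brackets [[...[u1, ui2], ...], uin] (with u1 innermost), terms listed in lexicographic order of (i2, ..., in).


-[[[u1, u2], u3], u4] + [[[u1, u3], u2], u4] + [[[u1, u4], u2], u3] - [[[u1, u4], u3], u2]

Skip Jacobi rewriting: expand, keep u1-initial words, read off terms.
Composite bracket: [u1, [u4, [u2, u3]]]
Applying ab - ba throughout gives 8 signed words (2^3 = 8).
The u1-initial words carry the normal form:
  u1u2u3u4 (sign -1) contributes -[[[u1, u2], u3], u4]
  u1u3u2u4 (sign +1) contributes +[[[u1, u3], u2], u4]
  u1u4u2u3 (sign +1) contributes +[[[u1, u4], u2], u3]
  u1u4u3u2 (sign -1) contributes -[[[u1, u4], u3], u2]


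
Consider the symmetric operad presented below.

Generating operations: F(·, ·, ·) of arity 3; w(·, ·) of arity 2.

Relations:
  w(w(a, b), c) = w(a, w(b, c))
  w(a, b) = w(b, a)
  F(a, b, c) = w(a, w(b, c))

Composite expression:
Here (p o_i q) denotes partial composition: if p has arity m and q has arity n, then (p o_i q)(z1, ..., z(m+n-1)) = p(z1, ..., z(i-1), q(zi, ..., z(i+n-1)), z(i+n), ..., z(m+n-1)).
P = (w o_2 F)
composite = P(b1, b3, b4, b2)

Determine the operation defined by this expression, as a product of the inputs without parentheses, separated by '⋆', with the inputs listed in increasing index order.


Reordering under w is free, so list the b-inputs canonically.
F(b3, b4, b2) linearizes to b3 ⋆ b4 ⋆ b2
w(b1, F(b3, b4, b2)) linearizes to b1 ⋆ b3 ⋆ b4 ⋆ b2
commutativity sorts the factors: b1 ⋆ b2 ⋆ b3 ⋆ b4

b1 ⋆ b2 ⋆ b3 ⋆ b4


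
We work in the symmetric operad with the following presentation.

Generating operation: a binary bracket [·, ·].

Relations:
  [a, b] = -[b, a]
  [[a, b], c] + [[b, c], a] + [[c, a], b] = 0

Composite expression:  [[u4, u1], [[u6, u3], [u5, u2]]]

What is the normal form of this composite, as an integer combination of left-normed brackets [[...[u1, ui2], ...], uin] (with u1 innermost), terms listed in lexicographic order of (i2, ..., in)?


[[[[[u1, u4], u2], u5], u3], u6] - [[[[[u1, u4], u2], u5], u6], u3] - [[[[[u1, u4], u3], u6], u2], u5] + [[[[[u1, u4], u3], u6], u5], u2] - [[[[[u1, u4], u5], u2], u3], u6] + [[[[[u1, u4], u5], u2], u6], u3] + [[[[[u1, u4], u6], u3], u2], u5] - [[[[[u1, u4], u6], u3], u5], u2]

Left-normed coefficients sit on the u1-initial expansion words.
Composite bracket: [[u4, u1], [[u6, u3], [u5, u2]]]
Full expansion: 32 signed words from ab - ba (2^5 = 32).
Coefficients come from the u1-initial words:
  sign of u1u4u2u5u3u6 is +1, so it contributes +[[[[[u1, u4], u2], u5], u3], u6]
  sign of u1u4u2u5u6u3 is -1, so it contributes -[[[[[u1, u4], u2], u5], u6], u3]
  sign of u1u4u3u6u2u5 is -1, so it contributes -[[[[[u1, u4], u3], u6], u2], u5]
  sign of u1u4u3u6u5u2 is +1, so it contributes +[[[[[u1, u4], u3], u6], u5], u2]
  sign of u1u4u5u2u3u6 is -1, so it contributes -[[[[[u1, u4], u5], u2], u3], u6]
  sign of u1u4u5u2u6u3 is +1, so it contributes +[[[[[u1, u4], u5], u2], u6], u3]
  sign of u1u4u6u3u2u5 is +1, so it contributes +[[[[[u1, u4], u6], u3], u2], u5]
  sign of u1u4u6u3u5u2 is -1, so it contributes -[[[[[u1, u4], u6], u3], u5], u2]


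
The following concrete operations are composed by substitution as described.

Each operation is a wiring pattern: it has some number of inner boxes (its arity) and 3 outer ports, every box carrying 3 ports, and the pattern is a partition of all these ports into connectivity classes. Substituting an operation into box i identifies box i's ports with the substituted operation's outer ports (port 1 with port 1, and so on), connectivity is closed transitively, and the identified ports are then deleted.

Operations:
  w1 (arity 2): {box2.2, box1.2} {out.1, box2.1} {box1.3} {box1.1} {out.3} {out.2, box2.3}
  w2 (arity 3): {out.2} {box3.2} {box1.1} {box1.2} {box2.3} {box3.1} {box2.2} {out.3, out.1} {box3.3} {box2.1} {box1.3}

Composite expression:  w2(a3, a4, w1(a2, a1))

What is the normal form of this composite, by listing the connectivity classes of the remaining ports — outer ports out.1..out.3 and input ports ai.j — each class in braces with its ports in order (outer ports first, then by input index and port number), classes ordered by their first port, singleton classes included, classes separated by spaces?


{out.1, out.3} {out.2} {a1.1} {a1.2, a2.2} {a1.3} {a2.1} {a2.3} {a3.1} {a3.2} {a3.3} {a4.1} {a4.2} {a4.3}

Substituting into w2 glues patterns; closure does the rest.
stage w1: inputs (a2, a1), connectivity {out.1, a1.1} {out.2, a1.3} {out.3} {a1.2, a2.2} {a2.1} {a2.3}, out.j its boundary
stage w2: inputs (a3, a4, a2, a1), connectivity {out.1, out.3} {out.2} {a1.1} {a1.2, a2.2} {a1.3} {a2.1} {a2.3} {a3.1} {a3.2} {a3.3} {a4.1} {a4.2} {a4.3}, out.j its boundary


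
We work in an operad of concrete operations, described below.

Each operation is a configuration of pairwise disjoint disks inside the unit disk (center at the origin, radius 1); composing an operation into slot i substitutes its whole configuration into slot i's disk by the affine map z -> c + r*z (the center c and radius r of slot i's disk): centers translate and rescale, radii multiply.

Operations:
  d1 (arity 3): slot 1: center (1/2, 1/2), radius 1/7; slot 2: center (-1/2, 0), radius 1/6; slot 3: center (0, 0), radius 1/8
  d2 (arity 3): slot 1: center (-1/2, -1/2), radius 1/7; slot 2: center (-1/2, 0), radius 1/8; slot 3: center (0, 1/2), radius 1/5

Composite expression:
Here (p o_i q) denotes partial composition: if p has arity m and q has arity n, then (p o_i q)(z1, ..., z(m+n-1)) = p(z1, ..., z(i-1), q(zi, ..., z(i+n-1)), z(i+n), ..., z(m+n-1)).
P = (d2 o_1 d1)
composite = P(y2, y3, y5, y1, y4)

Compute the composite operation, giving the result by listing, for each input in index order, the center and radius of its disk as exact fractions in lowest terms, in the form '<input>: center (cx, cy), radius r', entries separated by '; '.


y1: center (-1/2, 0), radius 1/8; y2: center (-3/7, -3/7), radius 1/49; y3: center (-4/7, -1/2), radius 1/42; y4: center (0, 1/2), radius 1/5; y5: center (-1/2, -1/2), radius 1/56


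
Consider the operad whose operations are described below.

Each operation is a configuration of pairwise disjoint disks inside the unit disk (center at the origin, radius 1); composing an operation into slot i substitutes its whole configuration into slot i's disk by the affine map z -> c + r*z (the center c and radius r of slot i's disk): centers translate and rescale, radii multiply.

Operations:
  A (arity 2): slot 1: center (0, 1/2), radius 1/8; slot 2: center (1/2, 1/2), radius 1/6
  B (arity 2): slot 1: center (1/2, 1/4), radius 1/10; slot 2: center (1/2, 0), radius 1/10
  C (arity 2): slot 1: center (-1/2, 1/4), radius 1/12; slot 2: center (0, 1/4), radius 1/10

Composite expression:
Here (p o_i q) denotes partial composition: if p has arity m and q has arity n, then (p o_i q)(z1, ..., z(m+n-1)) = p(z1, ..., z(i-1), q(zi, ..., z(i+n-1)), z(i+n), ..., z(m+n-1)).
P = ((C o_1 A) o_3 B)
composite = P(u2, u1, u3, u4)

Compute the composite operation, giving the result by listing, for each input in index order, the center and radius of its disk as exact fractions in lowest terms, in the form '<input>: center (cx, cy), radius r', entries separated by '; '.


u1: center (-11/24, 7/24), radius 1/72; u2: center (-1/2, 7/24), radius 1/96; u3: center (1/20, 11/40), radius 1/100; u4: center (1/20, 1/4), radius 1/100


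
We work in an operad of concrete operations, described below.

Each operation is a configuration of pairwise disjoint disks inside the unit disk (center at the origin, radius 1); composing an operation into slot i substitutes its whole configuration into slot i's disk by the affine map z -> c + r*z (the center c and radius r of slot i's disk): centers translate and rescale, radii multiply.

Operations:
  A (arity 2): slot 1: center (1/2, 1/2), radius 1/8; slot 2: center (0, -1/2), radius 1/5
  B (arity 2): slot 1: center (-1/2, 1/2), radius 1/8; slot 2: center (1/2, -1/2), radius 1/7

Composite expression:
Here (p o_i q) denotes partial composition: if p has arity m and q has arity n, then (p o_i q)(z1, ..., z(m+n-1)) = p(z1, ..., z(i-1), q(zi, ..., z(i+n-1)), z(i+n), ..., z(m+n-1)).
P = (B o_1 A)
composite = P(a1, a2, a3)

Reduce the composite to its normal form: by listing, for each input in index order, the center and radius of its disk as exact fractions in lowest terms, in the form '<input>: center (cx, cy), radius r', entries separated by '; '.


a1: center (-7/16, 9/16), radius 1/64; a2: center (-1/2, 7/16), radius 1/40; a3: center (1/2, -1/2), radius 1/7

Affine substitution under B: radii multiply and a-centers shift.
a1: after 2 affine steps, its disk has center (-7/16, 9/16), radius 1/64
a2: after 2 affine steps, its disk has center (-1/2, 7/16), radius 1/40
a3: after 1 affine step, its disk has center (1/2, -1/2), radius 1/7


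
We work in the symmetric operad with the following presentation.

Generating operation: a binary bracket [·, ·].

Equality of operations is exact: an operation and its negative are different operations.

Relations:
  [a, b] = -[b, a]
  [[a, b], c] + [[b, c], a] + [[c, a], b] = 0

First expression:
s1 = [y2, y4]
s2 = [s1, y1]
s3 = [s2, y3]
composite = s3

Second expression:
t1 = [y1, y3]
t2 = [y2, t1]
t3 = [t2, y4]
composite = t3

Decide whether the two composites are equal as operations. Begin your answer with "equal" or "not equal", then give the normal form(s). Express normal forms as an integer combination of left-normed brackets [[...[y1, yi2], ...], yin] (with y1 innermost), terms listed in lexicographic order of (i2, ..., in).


not equal; the first gives -[[[y1, y2], y4], y3] + [[[y1, y4], y2], y3] and the second -[[[y1, y3], y2], y4]

Normal form of the first expression: -[[[y1, y2], y4], y3] + [[[y1, y4], y2], y3]
Normal form of the second expression: -[[[y1, y3], y2], y4]
The normal forms differ: not equal.


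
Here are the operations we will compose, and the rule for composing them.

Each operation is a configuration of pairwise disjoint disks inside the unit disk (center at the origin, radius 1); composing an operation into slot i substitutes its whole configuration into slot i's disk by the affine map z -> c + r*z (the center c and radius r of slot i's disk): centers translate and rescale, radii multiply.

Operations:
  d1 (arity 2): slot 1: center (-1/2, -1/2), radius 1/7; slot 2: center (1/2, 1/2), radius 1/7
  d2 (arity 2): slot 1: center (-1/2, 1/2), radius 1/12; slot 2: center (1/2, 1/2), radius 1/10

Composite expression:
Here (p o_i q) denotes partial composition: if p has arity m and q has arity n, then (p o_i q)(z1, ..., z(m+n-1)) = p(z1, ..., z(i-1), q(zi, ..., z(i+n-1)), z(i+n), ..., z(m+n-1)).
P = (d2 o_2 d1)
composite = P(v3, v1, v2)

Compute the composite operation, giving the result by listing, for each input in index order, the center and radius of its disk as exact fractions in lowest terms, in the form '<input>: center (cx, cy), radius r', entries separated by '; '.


v1: center (9/20, 9/20), radius 1/70; v2: center (11/20, 11/20), radius 1/70; v3: center (-1/2, 1/2), radius 1/12

Below d2, radii multiply path by path; the v-disk centers shift.
v3 passes through 1 substitution, ending at center (-1/2, 1/2), radius 1/12
v1 passes through 2 substitutions, ending at center (9/20, 9/20), radius 1/70
v2 passes through 2 substitutions, ending at center (11/20, 11/20), radius 1/70


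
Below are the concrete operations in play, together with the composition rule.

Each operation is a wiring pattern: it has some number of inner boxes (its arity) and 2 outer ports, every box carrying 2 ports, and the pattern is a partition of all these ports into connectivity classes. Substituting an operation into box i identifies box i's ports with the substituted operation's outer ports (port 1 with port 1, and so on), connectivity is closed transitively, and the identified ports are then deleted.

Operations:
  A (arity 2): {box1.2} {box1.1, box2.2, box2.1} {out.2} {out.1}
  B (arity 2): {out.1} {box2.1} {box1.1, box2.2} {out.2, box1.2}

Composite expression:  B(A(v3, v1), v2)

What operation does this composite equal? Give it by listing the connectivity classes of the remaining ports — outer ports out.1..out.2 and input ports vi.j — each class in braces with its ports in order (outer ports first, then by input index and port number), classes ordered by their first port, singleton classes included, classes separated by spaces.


{out.1} {out.2} {v1.1, v1.2, v3.1} {v2.1} {v2.2} {v3.2}

Two ports join when wires chain via B-identified ports.
A over (v3, v1) gives {out.1} {out.2} {v1.1, v1.2, v3.1} {v3.2}, out.j being that stage's outer ports
B over (v3, v1, v2) gives {out.1} {out.2} {v1.1, v1.2, v3.1} {v2.1} {v2.2} {v3.2}, out.j being that stage's outer ports


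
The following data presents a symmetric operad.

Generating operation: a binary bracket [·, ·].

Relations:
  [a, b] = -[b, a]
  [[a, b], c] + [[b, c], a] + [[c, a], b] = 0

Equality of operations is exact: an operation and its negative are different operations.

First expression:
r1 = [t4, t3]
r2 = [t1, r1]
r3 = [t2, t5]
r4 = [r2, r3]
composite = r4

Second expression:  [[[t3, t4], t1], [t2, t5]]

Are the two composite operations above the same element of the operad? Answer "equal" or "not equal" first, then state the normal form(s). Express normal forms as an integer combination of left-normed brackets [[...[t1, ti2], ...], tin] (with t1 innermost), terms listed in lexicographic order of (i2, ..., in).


equal; the common form is -[[[[t1, t3], t4], t2], t5] + [[[[t1, t3], t4], t5], t2] + [[[[t1, t4], t3], t2], t5] - [[[[t1, t4], t3], t5], t2]

The first composite normalizes to -[[[[t1, t3], t4], t2], t5] + [[[[t1, t3], t4], t5], t2] + [[[[t1, t4], t3], t2], t5] - [[[[t1, t4], t3], t5], t2]
The second composite normalizes to -[[[[t1, t3], t4], t2], t5] + [[[[t1, t3], t4], t5], t2] + [[[[t1, t4], t3], t2], t5] - [[[[t1, t4], t3], t5], t2]
One common form — equal.


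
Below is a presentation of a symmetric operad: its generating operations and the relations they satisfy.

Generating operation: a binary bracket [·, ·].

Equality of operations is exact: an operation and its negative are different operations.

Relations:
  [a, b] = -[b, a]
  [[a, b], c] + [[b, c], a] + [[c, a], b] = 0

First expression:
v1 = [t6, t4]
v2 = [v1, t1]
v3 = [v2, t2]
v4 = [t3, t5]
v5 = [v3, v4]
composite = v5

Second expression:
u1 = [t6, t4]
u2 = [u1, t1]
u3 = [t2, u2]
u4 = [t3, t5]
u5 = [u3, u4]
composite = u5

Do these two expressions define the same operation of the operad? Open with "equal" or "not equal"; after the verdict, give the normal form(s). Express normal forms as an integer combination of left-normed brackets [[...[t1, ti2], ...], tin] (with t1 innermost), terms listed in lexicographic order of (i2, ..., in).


not equal — first [[[[[t1, t4], t6], t2], t3], t5] - [[[[[t1, t4], t6], t2], t5], t3] - [[[[[t1, t6], t4], t2], t3], t5] + [[[[[t1, t6], t4], t2], t5], t3], second -[[[[[t1, t4], t6], t2], t3], t5] + [[[[[t1, t4], t6], t2], t5], t3] + [[[[[t1, t6], t4], t2], t3], t5] - [[[[[t1, t6], t4], t2], t5], t3]

In normal form, the first expression is [[[[[t1, t4], t6], t2], t3], t5] - [[[[[t1, t4], t6], t2], t5], t3] - [[[[[t1, t6], t4], t2], t3], t5] + [[[[[t1, t6], t4], t2], t5], t3]
In normal form, the second expression is -[[[[[t1, t4], t6], t2], t3], t5] + [[[[[t1, t4], t6], t2], t5], t3] + [[[[[t1, t6], t4], t2], t3], t5] - [[[[[t1, t6], t4], t2], t5], t3]
Distinct normal forms: not equal.


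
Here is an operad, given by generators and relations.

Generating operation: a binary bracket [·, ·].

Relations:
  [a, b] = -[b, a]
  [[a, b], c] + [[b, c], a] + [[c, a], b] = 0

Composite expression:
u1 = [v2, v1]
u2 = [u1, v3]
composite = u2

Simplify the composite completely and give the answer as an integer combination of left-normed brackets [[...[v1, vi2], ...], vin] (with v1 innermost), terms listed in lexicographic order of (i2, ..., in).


-[[v1, v2], v3]

Left-normed coefficients sit on the v1-initial expansion words.
Composite bracket: [[v2, v1], v3]
Each bracket splits as ab - ba, giving 4 signed words (2^2 = 4).
Coefficients come from the v1-initial words:
  sign of v1v2v3 is -1, so it contributes -[[v1, v2], v3]


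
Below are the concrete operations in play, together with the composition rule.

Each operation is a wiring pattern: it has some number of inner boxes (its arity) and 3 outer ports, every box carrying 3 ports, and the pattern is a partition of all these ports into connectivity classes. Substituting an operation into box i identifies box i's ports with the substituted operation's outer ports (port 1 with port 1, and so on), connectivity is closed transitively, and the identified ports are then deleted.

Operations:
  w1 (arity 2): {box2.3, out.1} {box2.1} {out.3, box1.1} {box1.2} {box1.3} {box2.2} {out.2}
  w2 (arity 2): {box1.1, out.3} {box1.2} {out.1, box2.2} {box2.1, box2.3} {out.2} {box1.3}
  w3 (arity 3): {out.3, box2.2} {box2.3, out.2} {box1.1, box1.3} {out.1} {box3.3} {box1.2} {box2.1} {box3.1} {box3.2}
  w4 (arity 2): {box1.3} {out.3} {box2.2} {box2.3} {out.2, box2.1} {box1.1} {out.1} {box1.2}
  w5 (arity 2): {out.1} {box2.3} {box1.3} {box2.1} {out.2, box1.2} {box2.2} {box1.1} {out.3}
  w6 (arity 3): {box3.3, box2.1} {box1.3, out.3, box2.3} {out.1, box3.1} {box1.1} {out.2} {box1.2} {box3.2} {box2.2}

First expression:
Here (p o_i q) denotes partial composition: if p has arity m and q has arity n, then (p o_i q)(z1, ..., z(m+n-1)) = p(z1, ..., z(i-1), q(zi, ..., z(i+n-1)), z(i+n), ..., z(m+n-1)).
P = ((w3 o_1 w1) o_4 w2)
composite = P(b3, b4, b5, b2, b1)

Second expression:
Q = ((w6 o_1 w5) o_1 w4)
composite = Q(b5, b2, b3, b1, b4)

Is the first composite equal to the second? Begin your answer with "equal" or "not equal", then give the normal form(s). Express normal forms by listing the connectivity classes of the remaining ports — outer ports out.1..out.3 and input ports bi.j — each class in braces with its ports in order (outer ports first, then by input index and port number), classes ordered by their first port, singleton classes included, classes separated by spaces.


not equal; the first gives {out.1} {out.2, b5.3} {out.3, b5.2} {b1.1, b1.3} {b1.2} {b2.1} {b2.2} {b2.3} {b3.1, b4.3} {b3.2} {b3.3} {b4.1} {b4.2} {b5.1} and the second {out.1, b4.1} {out.2} {out.3, b1.3} {b1.1, b4.3} {b1.2} {b2.1} {b2.2} {b2.3} {b3.1} {b3.2} {b3.3} {b4.2} {b5.1} {b5.2} {b5.3}

Normal form of the first expression: {out.1} {out.2, b5.3} {out.3, b5.2} {b1.1, b1.3} {b1.2} {b2.1} {b2.2} {b2.3} {b3.1, b4.3} {b3.2} {b3.3} {b4.1} {b4.2} {b5.1}
Normal form of the second expression: {out.1, b4.1} {out.2} {out.3, b1.3} {b1.1, b4.3} {b1.2} {b2.1} {b2.2} {b2.3} {b3.1} {b3.2} {b3.3} {b4.2} {b5.1} {b5.2} {b5.3}
Distinct normal forms: not equal.


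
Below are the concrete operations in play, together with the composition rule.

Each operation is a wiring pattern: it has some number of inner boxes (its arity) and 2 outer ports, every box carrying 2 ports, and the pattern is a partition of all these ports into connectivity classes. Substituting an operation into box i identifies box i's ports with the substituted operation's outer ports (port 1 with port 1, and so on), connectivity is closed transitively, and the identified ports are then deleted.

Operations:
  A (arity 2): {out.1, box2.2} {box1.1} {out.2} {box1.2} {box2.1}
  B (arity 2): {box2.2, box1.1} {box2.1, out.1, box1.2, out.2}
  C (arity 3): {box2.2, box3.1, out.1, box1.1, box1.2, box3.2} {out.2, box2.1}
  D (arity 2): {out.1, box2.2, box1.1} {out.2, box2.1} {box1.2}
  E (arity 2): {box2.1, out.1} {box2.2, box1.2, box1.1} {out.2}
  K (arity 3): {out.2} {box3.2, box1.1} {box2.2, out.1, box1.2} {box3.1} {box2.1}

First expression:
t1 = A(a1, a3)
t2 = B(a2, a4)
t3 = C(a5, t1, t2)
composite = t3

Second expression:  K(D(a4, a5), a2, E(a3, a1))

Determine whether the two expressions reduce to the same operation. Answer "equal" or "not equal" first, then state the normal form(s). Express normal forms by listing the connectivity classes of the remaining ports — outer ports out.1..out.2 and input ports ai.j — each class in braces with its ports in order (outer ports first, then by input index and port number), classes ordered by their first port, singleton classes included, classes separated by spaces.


The first composite normalizes to {out.1, a2.2, a4.1, a5.1, a5.2} {out.2, a3.2} {a1.1} {a1.2} {a2.1, a4.2} {a3.1}
The second composite normalizes to {out.1, a2.2, a5.1} {out.2} {a1.1} {a1.2, a3.1, a3.2} {a2.1} {a4.1, a5.2} {a4.2}
They disagree, so not equal.

not equal: they reduce to {out.1, a2.2, a4.1, a5.1, a5.2} {out.2, a3.2} {a1.1} {a1.2} {a2.1, a4.2} {a3.1} and {out.1, a2.2, a5.1} {out.2} {a1.1} {a1.2, a3.1, a3.2} {a2.1} {a4.1, a5.2} {a4.2}


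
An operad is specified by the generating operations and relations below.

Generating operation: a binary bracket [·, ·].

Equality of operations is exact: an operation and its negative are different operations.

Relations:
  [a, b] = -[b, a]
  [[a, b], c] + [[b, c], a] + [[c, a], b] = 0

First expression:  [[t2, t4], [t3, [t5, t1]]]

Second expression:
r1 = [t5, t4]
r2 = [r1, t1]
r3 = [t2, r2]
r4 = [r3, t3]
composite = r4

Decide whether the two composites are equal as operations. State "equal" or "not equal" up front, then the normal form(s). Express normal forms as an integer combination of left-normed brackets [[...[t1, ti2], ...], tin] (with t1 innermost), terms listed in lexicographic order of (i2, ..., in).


not equal — first -[[[[t1, t5], t3], t2], t4] + [[[[t1, t5], t3], t4], t2], second -[[[[t1, t4], t5], t2], t3] + [[[[t1, t5], t4], t2], t3]

In normal form, the first expression is -[[[[t1, t5], t3], t2], t4] + [[[[t1, t5], t3], t4], t2]
In normal form, the second expression is -[[[[t1, t4], t5], t2], t3] + [[[[t1, t5], t4], t2], t3]
Distinct normal forms: not equal.


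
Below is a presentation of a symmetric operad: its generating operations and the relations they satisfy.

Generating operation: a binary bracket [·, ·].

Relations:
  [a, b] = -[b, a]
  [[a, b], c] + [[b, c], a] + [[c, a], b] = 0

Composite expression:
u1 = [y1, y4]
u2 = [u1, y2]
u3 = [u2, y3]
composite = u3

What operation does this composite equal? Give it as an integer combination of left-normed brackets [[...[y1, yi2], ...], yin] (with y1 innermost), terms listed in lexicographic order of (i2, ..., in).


[[[y1, y4], y2], y3]

Left-normed coefficients sit on the y1-initial expansion words.
Composite bracket: [[[y1, y4], y2], y3]
Full expansion: 8 signed words from ab - ba (2^3 = 8).
Keep just the words that open with y1:
  from y1y4y2y3, sign +1: term +[[[y1, y4], y2], y3]


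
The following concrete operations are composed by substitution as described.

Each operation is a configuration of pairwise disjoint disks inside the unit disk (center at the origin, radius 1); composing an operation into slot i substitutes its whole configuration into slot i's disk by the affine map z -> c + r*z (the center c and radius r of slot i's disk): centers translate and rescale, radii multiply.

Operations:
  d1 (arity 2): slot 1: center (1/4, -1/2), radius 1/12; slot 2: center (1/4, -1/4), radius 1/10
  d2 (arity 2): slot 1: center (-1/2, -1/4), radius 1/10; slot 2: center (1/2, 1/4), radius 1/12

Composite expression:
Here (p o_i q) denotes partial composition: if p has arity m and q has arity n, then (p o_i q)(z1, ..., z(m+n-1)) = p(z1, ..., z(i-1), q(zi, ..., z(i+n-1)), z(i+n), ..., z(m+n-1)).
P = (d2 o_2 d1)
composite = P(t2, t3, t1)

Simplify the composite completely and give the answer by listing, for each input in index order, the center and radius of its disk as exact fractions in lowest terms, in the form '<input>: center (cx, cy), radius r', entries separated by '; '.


t1: center (25/48, 11/48), radius 1/120; t2: center (-1/2, -1/4), radius 1/10; t3: center (25/48, 5/24), radius 1/144

Only the slot chain above each t matters under d2; compose those maps.
tracing t2 down its 1-map path: center (-1/2, -1/4), radius 1/10
tracing t3 down its 2-map path: center (25/48, 5/24), radius 1/144
tracing t1 down its 2-map path: center (25/48, 11/48), radius 1/120


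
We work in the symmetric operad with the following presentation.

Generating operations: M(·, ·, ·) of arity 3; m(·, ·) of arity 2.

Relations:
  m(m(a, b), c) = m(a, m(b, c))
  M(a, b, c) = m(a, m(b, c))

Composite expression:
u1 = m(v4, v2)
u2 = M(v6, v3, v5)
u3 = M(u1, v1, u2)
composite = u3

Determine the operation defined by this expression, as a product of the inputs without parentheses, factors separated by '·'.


All parenthesizations of M agree; list the v-inputs left to right.
m(v4, v2) collapses to v4 · v2
M(v6, v3, v5) collapses to v6 · v3 · v5
M(m(v4, v2), v1, M(v6, v3, v5)) collapses to v4 · v2 · v1 · v6 · v3 · v5

v4 · v2 · v1 · v6 · v3 · v5


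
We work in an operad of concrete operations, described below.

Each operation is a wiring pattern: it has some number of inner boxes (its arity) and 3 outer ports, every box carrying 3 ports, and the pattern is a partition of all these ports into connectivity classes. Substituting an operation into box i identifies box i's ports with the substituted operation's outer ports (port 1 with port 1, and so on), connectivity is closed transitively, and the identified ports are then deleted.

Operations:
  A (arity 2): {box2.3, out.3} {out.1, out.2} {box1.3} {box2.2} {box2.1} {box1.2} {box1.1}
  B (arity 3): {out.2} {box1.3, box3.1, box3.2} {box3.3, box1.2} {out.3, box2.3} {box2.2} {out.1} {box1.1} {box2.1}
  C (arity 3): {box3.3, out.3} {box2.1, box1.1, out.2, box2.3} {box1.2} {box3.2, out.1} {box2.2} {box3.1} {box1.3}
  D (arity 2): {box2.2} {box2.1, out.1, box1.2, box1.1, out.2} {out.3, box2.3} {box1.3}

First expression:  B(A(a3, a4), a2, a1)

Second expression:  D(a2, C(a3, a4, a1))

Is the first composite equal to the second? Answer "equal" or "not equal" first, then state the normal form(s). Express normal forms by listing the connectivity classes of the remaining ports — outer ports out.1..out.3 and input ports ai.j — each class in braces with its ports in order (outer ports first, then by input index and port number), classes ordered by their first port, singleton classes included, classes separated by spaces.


In normal form, the first expression is {out.1} {out.2} {out.3, a2.3} {a1.1, a1.2, a4.3} {a1.3} {a2.1} {a2.2} {a3.1} {a3.2} {a3.3} {a4.1} {a4.2}
In normal form, the second expression is {out.1, out.2, a1.2, a2.1, a2.2} {out.3, a1.3} {a1.1} {a2.3} {a3.1, a4.1, a4.3} {a3.2} {a3.3} {a4.2}
No match — not equal.

not equal — first {out.1} {out.2} {out.3, a2.3} {a1.1, a1.2, a4.3} {a1.3} {a2.1} {a2.2} {a3.1} {a3.2} {a3.3} {a4.1} {a4.2}, second {out.1, out.2, a1.2, a2.1, a2.2} {out.3, a1.3} {a1.1} {a2.3} {a3.1, a4.1, a4.3} {a3.2} {a3.3} {a4.2}
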